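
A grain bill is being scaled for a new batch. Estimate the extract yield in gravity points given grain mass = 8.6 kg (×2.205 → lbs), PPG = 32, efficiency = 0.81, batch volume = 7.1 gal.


points = lbs × PPG × eff / vol
lbs = 8.6 × 2.205 = 18.9630
points = 18.9630 × 32 × 0.81 / 7.1

69.2283 points


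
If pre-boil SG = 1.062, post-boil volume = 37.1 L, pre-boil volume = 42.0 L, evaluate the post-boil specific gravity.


SG_post = 1 + (SG_pre − 1)·V_pre/V_post
pts_pre = (1.062 − 1)·1000 = 62.0000
pts_post = 62.0000·42.0/37.1 = 70.1887
SG_post = 1 + 70.1887/1000

1.0702


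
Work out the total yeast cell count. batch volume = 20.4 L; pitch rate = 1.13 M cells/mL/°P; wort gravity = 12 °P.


cells (billions) = rate · V_L · °P
cells = 1.13 · 20.4 · 12

276.6240 billion cells


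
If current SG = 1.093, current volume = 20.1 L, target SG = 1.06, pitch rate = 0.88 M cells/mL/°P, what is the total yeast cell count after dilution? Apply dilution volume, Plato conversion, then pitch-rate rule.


V_w = V·((SG_c−1)/(SG_t−1)−1);  °P = 259 − 259/SG_t;  cells = rate·(V+V_w)·°P
V_w = 20.1·((1.093−1)/(1.06−1)−1) = 11.0550
V_final = 20.1 + 11.0550 = 31.1550
°P = 259 − 259/1.06 = 14.6604
cells = 0.88·31.1550·14.6604

401.9348 billion cells


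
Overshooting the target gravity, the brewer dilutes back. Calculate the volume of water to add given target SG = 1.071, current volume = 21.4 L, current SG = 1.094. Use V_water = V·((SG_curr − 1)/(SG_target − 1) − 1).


V_water = 21.4·((1.094 − 1)/(1.071 − 1) − 1)

6.9324 L


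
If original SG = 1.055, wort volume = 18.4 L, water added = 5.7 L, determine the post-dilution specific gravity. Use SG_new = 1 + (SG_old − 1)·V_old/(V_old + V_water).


pts = (1.055 − 1)·1000·18.4/(18.4 + 5.7) = 41.9917
SG_new = 1 + 41.9917/1000

1.0420


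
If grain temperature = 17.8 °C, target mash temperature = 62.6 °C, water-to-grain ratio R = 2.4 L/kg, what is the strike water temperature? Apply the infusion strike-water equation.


T_strike = (0.41/R)·(T_mash − T_grain) + T_mash
T_strike = (0.41/2.4)·(62.6 − 17.8) + 62.6

70.2533 °C


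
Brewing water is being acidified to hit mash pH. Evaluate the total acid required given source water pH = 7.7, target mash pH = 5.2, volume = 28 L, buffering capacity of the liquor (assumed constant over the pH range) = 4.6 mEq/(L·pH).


acid = buffering capacity · (pH_source − pH_target) · V
acid = 4.6 · (7.7 − 5.2) · 28

322.0000 mEq


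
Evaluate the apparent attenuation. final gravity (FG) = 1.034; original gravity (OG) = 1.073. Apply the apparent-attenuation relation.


AA = (OG − FG)/(OG − 1) · 100
AA = (1.073 − 1.034)/(1.073 − 1) · 100

53.4247 %


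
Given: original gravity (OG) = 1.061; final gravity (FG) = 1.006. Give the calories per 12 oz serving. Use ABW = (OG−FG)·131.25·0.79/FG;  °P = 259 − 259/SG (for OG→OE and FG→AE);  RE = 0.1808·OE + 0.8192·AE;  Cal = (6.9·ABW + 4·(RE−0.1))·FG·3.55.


ABW = (1.061 − 1.006)·131.25·0.79/1.006 = 5.6688
OE = 259 − 259/1.061 = 14.8907 °P
AE = 259 − 259/1.006 = 1.5447 °P
RE = 0.1808·14.8907 + 0.8192·1.5447 = 3.9577 °P
Cal = (6.9·5.6688 + 4·(3.9577−0.1))·1.006·3.55

194.7981 kcal


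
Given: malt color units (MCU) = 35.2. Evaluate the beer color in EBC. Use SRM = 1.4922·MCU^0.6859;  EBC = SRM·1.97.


SRM = 1.4922·35.2^0.6859 = 17.1633
EBC = 17.1633·1.97

33.8117 EBC


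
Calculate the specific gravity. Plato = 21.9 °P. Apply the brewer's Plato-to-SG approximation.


SG = 259/(259 − P)
SG = 259/(259 − 21.9)

1.0924


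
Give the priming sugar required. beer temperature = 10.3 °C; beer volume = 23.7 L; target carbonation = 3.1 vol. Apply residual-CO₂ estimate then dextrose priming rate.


residual = 14.695·(0.01821 + 0.09011·e^(−0.04·T));  sugar = (target − residual)·4.0·V
residual = 14.695·(0.01821 + 0.09011·e^(−0.04·10.3)) = 1.1446
sugar = (3.1 − 1.1446)·4.0·23.7

185.3697 g


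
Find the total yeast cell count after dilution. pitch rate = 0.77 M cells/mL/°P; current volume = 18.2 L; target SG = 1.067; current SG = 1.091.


V_w = V·((SG_c−1)/(SG_t−1)−1);  °P = 259 − 259/SG_t;  cells = rate·(V+V_w)·°P
V_w = 18.2·((1.091−1)/(1.067−1)−1) = 6.5194
V_final = 18.2 + 6.5194 = 24.7194
°P = 259 − 259/1.067 = 16.2634
cells = 0.77·24.7194·16.2634

309.5557 billion cells


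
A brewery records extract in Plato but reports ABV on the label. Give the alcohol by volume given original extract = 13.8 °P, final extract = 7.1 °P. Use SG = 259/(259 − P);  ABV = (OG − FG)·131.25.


OG = 259/(259 − 13.8) = 1.0563
FG = 259/(259 − 7.1) = 1.0282
ABV = (1.0563 − 1.0282)·131.25

3.6874 % ABV


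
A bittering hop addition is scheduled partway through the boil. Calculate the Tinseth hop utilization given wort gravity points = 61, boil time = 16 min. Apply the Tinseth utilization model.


U = 1.65·0.000125^(GP/1000) · (1 − e^(−0.04·t))/4.15
bigness = 1.65·0.000125^(61/1000) = 0.9537
boil_factor = (1 − e^(−0.04·16))/4.15 = 0.1139
U = 0.9537 · 0.1139

0.1086


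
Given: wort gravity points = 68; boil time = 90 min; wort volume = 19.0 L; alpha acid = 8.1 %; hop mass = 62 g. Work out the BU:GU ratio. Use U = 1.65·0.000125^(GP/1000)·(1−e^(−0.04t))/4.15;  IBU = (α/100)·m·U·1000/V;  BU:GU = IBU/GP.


U = 1.65·0.000125^(68/1000)·(1−e^(−0.04·90))/4.15 = 0.2099
IBU = (8.1/100)·62·0.2099·1000/19.0 = 55.4775
BU:GU = 55.4775/68

0.8158


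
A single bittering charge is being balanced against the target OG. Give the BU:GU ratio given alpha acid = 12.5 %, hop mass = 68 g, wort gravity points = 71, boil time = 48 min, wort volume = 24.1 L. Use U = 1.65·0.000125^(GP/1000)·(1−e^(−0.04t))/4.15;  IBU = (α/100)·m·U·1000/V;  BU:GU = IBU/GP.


U = 1.65·0.000125^(71/1000)·(1−e^(−0.04·48))/4.15 = 0.1793
IBU = (12.5/100)·68·0.1793·1000/24.1 = 63.2219
BU:GU = 63.2219/71

0.8904


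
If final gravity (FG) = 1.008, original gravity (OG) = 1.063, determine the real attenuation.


AA = (OG−FG)/(OG−1)·100;  RA = AA·0.8192
AA = (1.063 − 1.008)/(1.063 − 1)·100 = 87.3016
RA = 87.3016·0.8192

71.5175 %


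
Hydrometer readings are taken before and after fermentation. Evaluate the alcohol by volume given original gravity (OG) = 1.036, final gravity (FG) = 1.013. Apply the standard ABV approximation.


ABV = (OG − FG) · 131.25
ABV = (1.036 − 1.013) · 131.25

3.0188 % ABV


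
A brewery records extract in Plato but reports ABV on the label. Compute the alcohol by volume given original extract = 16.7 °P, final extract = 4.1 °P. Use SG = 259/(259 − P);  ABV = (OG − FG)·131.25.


OG = 259/(259 − 16.7) = 1.0689
FG = 259/(259 − 4.1) = 1.0161
ABV = (1.0689 − 1.0161)·131.25

6.9350 % ABV


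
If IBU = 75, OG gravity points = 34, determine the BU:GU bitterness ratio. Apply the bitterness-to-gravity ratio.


BU:GU = IBU / OG_points
BU:GU = 75 / 34

2.2059


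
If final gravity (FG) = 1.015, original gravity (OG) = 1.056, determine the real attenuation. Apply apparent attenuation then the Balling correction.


AA = (OG−FG)/(OG−1)·100;  RA = AA·0.8192
AA = (1.056 − 1.015)/(1.056 − 1)·100 = 73.2143
RA = 73.2143·0.8192

59.9771 %


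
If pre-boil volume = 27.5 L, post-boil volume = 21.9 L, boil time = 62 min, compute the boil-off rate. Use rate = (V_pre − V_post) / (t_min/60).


rate = (27.5 − 21.9) / (62/60)

5.4194 L/hr


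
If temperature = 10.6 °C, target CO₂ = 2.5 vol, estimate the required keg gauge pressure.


psi = vols/(0.01821 + 0.09011·e^(−0.04·T)) − 14.695
psi = 2.5/(0.01821 + 0.09011·e^(−0.04·10.6)) − 14.695

17.6968 psi


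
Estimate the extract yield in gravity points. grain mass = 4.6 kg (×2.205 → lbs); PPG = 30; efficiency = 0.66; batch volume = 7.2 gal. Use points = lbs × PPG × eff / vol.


lbs = 4.6 × 2.205 = 10.1430
points = 10.1430 × 30 × 0.66 / 7.2

27.8932 points


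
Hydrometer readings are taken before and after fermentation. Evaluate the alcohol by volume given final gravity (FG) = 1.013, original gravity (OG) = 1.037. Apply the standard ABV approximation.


ABV = (OG − FG) · 131.25
ABV = (1.037 − 1.013) · 131.25

3.1500 % ABV


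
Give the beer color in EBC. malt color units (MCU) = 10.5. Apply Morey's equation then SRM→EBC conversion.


SRM = 1.4922·MCU^0.6859;  EBC = SRM·1.97
SRM = 1.4922·10.5^0.6859 = 7.4862
EBC = 7.4862·1.97

14.7478 EBC


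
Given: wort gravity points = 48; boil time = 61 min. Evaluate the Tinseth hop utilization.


U = 1.65·0.000125^(GP/1000) · (1 − e^(−0.04·t))/4.15
bigness = 1.65·0.000125^(48/1000) = 1.0719
boil_factor = (1 − e^(−0.04·61))/4.15 = 0.2200
U = 1.0719 · 0.2200

0.2358


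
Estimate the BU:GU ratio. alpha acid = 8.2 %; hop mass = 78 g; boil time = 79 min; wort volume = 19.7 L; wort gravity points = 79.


U = 1.65·0.000125^(GP/1000)·(1−e^(−0.04t))/4.15;  IBU = (α/100)·m·U·1000/V;  BU:GU = IBU/GP
U = 1.65·0.000125^(79/1000)·(1−e^(−0.04·79))/4.15 = 0.1872
IBU = (8.2/100)·78·0.1872·1000/19.7 = 60.7724
BU:GU = 60.7724/79

0.7693


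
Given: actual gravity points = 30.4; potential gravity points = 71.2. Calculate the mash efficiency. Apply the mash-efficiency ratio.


efficiency = actual / potential × 100
efficiency = 30.4 / 71.2 × 100

42.6966 %


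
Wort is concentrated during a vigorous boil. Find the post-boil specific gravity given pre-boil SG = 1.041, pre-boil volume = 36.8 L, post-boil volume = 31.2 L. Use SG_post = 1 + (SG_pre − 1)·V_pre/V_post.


pts_pre = (1.041 − 1)·1000 = 41.0000
pts_post = 41.0000·36.8/31.2 = 48.3590
SG_post = 1 + 48.3590/1000

1.0484


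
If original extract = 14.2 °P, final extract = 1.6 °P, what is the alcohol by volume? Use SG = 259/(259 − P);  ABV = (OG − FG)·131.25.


OG = 259/(259 − 14.2) = 1.0580
FG = 259/(259 − 1.6) = 1.0062
ABV = (1.0580 − 1.0062)·131.25

6.7975 % ABV


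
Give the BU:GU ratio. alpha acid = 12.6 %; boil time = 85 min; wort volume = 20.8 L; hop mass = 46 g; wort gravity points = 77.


U = 1.65·0.000125^(GP/1000)·(1−e^(−0.04t))/4.15;  IBU = (α/100)·m·U·1000/V;  BU:GU = IBU/GP
U = 1.65·0.000125^(77/1000)·(1−e^(−0.04·85))/4.15 = 0.1924
IBU = (12.6/100)·46·0.1924·1000/20.8 = 53.6070
BU:GU = 53.6070/77

0.6962


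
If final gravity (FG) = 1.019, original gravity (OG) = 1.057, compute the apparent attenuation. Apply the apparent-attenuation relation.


AA = (OG − FG)/(OG − 1) · 100
AA = (1.057 − 1.019)/(1.057 − 1) · 100

66.6667 %


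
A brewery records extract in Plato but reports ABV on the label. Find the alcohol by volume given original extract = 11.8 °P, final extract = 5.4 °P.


SG = 259/(259 − P);  ABV = (OG − FG)·131.25
OG = 259/(259 − 11.8) = 1.0477
FG = 259/(259 − 5.4) = 1.0213
ABV = (1.0477 − 1.0213)·131.25

3.4704 % ABV


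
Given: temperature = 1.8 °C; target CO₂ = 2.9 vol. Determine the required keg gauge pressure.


psi = vols/(0.01821 + 0.09011·e^(−0.04·T)) − 14.695
psi = 2.9/(0.01821 + 0.09011·e^(−0.04·1.8)) − 14.695

13.7196 psi


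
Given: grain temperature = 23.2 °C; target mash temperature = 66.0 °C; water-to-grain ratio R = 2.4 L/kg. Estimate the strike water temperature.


T_strike = (0.41/R)·(T_mash − T_grain) + T_mash
T_strike = (0.41/2.4)·(66.0 − 23.2) + 66.0

73.3117 °C


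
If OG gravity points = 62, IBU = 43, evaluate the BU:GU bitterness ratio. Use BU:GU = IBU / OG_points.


BU:GU = 43 / 62

0.6935


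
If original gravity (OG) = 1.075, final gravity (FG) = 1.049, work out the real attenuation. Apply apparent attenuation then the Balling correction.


AA = (OG−FG)/(OG−1)·100;  RA = AA·0.8192
AA = (1.075 − 1.049)/(1.075 − 1)·100 = 34.6667
RA = 34.6667·0.8192

28.3989 %


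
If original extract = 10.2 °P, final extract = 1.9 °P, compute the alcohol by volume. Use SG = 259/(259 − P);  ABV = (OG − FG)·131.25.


OG = 259/(259 − 10.2) = 1.0410
FG = 259/(259 − 1.9) = 1.0074
ABV = (1.0410 − 1.0074)·131.25

4.4109 % ABV


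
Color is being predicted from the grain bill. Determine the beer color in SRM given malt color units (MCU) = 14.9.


SRM = 1.4922 · MCU^0.6859
SRM = 1.4922 · 14.9^0.6859

9.5173 SRM


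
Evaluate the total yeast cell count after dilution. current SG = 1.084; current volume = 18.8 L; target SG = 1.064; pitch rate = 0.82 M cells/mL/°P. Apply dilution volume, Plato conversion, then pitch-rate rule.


V_w = V·((SG_c−1)/(SG_t−1)−1);  °P = 259 − 259/SG_t;  cells = rate·(V+V_w)·°P
V_w = 18.8·((1.084−1)/(1.064−1)−1) = 5.8750
V_final = 18.8 + 5.8750 = 24.6750
°P = 259 − 259/1.064 = 15.5789
cells = 0.82·24.6750·15.5789

315.2166 billion cells


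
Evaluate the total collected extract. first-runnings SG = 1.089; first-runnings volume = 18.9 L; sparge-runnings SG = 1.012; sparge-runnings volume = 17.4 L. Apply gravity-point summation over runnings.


total = Σ (SG_i − 1)·1000·V_i
first = (1.089 − 1)·1000·18.9 = 1682.1000
sparge = (1.012 − 1)·1000·17.4 = 208.8000
total = 1682.1000 + 208.8000

1890.9000 gravity·L


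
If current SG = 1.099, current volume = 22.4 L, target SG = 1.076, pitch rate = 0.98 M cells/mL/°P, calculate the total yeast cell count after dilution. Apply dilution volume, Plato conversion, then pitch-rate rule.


V_w = V·((SG_c−1)/(SG_t−1)−1);  °P = 259 − 259/SG_t;  cells = rate·(V+V_w)·°P
V_w = 22.4·((1.099−1)/(1.076−1)−1) = 6.7789
V_final = 22.4 + 6.7789 = 29.1789
°P = 259 − 259/1.076 = 18.2937
cells = 0.98·29.1789·18.2937

523.1145 billion cells


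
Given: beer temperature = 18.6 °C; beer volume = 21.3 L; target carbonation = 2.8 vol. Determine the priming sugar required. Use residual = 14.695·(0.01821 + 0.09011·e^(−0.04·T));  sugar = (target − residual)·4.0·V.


residual = 14.695·(0.01821 + 0.09011·e^(−0.04·18.6)) = 0.8969
sugar = (2.8 − 0.8969)·4.0·21.3

162.1482 g


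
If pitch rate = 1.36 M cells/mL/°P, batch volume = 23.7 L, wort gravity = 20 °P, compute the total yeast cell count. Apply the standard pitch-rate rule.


cells (billions) = rate · V_L · °P
cells = 1.36 · 23.7 · 20

644.6400 billion cells


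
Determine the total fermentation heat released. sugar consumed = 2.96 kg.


Q = m_sugar · 590 kJ/kg
Q = 2.96 · 590

1746.4000 kJ


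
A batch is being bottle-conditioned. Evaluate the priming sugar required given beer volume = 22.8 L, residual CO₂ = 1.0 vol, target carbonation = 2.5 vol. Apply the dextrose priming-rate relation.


sugar = (target − residual)·4.0·V
sugar = (2.5 − 1.0)·4.0·22.8

136.8000 g


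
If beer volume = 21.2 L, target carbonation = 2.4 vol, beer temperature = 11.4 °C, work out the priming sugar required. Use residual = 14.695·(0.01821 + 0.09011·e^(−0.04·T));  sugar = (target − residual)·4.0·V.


residual = 14.695·(0.01821 + 0.09011·e^(−0.04·11.4)) = 1.1069
sugar = (2.4 − 1.1069)·4.0·21.2

109.6573 g


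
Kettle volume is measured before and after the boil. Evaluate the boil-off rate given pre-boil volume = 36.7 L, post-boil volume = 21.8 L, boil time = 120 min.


rate = (V_pre − V_post) / (t_min/60)
rate = (36.7 − 21.8) / (120/60)

7.4500 L/hr


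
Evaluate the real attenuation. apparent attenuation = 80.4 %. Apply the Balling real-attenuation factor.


RA = AA · 0.8192
RA = 80.4 · 0.8192

65.8637 %


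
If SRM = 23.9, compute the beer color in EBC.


EBC = SRM · 1.97
EBC = 23.9 · 1.97

47.0830 EBC


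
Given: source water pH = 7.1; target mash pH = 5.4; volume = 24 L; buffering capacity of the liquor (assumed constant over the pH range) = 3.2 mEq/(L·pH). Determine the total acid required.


acid = buffering capacity · (pH_source − pH_target) · V
acid = 3.2 · (7.1 − 5.4) · 24

130.5600 mEq


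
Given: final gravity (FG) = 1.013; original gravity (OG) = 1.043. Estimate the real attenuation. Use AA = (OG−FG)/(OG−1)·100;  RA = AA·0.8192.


AA = (1.043 − 1.013)/(1.043 − 1)·100 = 69.7674
RA = 69.7674·0.8192

57.1535 %


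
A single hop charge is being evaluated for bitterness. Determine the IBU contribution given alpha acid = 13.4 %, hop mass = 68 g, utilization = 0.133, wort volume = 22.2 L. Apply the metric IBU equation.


IBU = (α/100)·mass·U·1000 / V
IBU = (13.4/100)·68·0.133·1000 / 22.2

54.5899 IBU


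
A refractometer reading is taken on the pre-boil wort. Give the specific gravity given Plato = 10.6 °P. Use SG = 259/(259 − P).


SG = 259/(259 − 10.6)

1.0427


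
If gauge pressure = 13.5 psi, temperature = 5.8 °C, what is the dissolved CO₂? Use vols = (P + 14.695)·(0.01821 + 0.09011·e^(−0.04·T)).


vols = (13.5 + 14.695)·(0.01821 + 0.09011·e^(−0.04·5.8))

2.5280 volumes


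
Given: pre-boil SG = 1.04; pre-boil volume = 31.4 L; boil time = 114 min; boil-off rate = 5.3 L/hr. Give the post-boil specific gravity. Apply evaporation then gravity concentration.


V_post = V_pre − rate·(t/60);  SG_post = 1 + (SG_pre−1)·V_pre/V_post
V_post = 31.4 − 5.3·(114/60) = 21.3300
SG_post = 1 + (1.04 − 1)·31.4/21.3300

1.0589


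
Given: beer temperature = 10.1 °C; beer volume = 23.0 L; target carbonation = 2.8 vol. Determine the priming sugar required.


residual = 14.695·(0.01821 + 0.09011·e^(−0.04·T));  sugar = (target − residual)·4.0·V
residual = 14.695·(0.01821 + 0.09011·e^(−0.04·10.1)) = 1.1517
sugar = (2.8 − 1.1517)·4.0·23.0

151.6466 g


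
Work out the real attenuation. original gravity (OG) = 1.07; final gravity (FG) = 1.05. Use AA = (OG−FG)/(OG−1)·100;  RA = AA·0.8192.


AA = (1.07 − 1.05)/(1.07 − 1)·100 = 28.5714
RA = 28.5714·0.8192

23.4057 %


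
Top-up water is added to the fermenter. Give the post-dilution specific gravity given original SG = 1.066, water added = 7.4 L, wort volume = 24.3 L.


SG_new = 1 + (SG_old − 1)·V_old/(V_old + V_water)
pts = (1.066 − 1)·1000·24.3/(24.3 + 7.4) = 50.5931
SG_new = 1 + 50.5931/1000

1.0506


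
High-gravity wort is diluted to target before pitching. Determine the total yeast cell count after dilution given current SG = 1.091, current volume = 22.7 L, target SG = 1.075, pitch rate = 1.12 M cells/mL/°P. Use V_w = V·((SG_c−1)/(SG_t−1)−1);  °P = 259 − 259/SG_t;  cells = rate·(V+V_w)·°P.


V_w = 22.7·((1.091−1)/(1.075−1)−1) = 4.8427
V_final = 22.7 + 4.8427 = 27.5427
°P = 259 − 259/1.075 = 18.0698
cells = 1.12·27.5427·18.0698

557.4123 billion cells


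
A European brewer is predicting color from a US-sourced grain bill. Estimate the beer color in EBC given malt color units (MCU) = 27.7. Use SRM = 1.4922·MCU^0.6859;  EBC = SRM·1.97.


SRM = 1.4922·27.7^0.6859 = 14.5621
EBC = 14.5621·1.97

28.6873 EBC


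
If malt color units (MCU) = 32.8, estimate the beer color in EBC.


SRM = 1.4922·MCU^0.6859;  EBC = SRM·1.97
SRM = 1.4922·32.8^0.6859 = 16.3518
EBC = 16.3518·1.97

32.2130 EBC


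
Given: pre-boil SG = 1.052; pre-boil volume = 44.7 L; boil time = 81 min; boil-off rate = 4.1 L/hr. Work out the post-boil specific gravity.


V_post = V_pre − rate·(t/60);  SG_post = 1 + (SG_pre−1)·V_pre/V_post
V_post = 44.7 − 4.1·(81/60) = 39.1650
SG_post = 1 + (1.052 − 1)·44.7/39.1650

1.0593


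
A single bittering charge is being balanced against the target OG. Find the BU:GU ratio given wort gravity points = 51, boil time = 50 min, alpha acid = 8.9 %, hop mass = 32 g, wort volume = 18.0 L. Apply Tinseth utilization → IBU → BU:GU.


U = 1.65·0.000125^(GP/1000)·(1−e^(−0.04t))/4.15;  IBU = (α/100)·m·U·1000/V;  BU:GU = IBU/GP
U = 1.65·0.000125^(51/1000)·(1−e^(−0.04·50))/4.15 = 0.2174
IBU = (8.9/100)·32·0.2174·1000/18.0 = 34.3949
BU:GU = 34.3949/51

0.6744


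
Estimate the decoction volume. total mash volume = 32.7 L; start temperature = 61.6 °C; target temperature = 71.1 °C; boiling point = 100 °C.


V_dec = V_total·(T_target − T_start)/(T_boil − T_start)
V_dec = 32.7·(71.1 − 61.6)/(100 − 61.6)

8.0898 L


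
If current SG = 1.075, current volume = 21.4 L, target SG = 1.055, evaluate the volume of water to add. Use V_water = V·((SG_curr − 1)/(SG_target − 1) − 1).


V_water = 21.4·((1.075 − 1)/(1.055 − 1) − 1)

7.7818 L


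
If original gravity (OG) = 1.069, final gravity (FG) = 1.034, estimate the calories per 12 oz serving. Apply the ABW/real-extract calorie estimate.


ABW = (OG−FG)·131.25·0.79/FG;  °P = 259 − 259/SG (for OG→OE and FG→AE);  RE = 0.1808·OE + 0.8192·AE;  Cal = (6.9·ABW + 4·(RE−0.1))·FG·3.55
ABW = (1.069 − 1.034)·131.25·0.79/1.034 = 3.5097
OE = 259 − 259/1.069 = 16.7175 °P
AE = 259 − 259/1.034 = 8.5164 °P
RE = 0.1808·16.7175 + 0.8192·8.5164 = 9.9992 °P
Cal = (6.9·3.5097 + 4·(9.9992−0.1))·1.034·3.55

234.2417 kcal


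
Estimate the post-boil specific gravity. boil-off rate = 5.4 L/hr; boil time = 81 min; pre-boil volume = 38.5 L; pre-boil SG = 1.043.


V_post = V_pre − rate·(t/60);  SG_post = 1 + (SG_pre−1)·V_pre/V_post
V_post = 38.5 − 5.4·(81/60) = 31.2100
SG_post = 1 + (1.043 − 1)·38.5/31.2100

1.0530


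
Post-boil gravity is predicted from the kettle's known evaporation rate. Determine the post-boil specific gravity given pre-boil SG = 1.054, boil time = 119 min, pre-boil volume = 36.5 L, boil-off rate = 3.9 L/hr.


V_post = V_pre − rate·(t/60);  SG_post = 1 + (SG_pre−1)·V_pre/V_post
V_post = 36.5 − 3.9·(119/60) = 28.7650
SG_post = 1 + (1.054 − 1)·36.5/28.7650

1.0685


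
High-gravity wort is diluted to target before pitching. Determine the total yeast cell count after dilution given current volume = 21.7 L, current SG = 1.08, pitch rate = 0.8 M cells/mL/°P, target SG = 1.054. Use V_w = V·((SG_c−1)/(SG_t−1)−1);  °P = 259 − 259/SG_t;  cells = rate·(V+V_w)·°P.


V_w = 21.7·((1.08−1)/(1.054−1)−1) = 10.4481
V_final = 21.7 + 10.4481 = 32.1481
°P = 259 − 259/1.054 = 13.2694
cells = 0.8·32.1481·13.2694

341.2706 billion cells


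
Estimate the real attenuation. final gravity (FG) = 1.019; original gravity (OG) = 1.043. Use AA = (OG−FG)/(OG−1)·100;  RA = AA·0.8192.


AA = (1.043 − 1.019)/(1.043 − 1)·100 = 55.8140
RA = 55.8140·0.8192

45.7228 %


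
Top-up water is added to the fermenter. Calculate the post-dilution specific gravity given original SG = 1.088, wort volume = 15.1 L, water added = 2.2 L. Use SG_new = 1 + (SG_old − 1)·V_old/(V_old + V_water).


pts = (1.088 − 1)·1000·15.1/(15.1 + 2.2) = 76.8092
SG_new = 1 + 76.8092/1000

1.0768


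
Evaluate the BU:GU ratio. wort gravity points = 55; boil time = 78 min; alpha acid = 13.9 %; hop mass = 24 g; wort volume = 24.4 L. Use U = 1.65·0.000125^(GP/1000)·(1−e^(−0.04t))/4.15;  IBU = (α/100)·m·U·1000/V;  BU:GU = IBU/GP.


U = 1.65·0.000125^(55/1000)·(1−e^(−0.04·78))/4.15 = 0.2318
IBU = (13.9/100)·24·0.2318·1000/24.4 = 31.6948
BU:GU = 31.6948/55

0.5763


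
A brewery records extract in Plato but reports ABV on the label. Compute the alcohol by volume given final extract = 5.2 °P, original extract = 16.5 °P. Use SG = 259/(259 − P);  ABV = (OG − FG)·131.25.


OG = 259/(259 − 16.5) = 1.0680
FG = 259/(259 − 5.2) = 1.0205
ABV = (1.0680 − 1.0205)·131.25

6.2413 % ABV


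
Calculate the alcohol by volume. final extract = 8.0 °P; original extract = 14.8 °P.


SG = 259/(259 − P);  ABV = (OG − FG)·131.25
OG = 259/(259 − 14.8) = 1.0606
FG = 259/(259 − 8.0) = 1.0319
ABV = (1.0606 − 1.0319)·131.25

3.7713 % ABV


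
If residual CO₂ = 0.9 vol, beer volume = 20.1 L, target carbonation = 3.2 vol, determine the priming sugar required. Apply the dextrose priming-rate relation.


sugar = (target − residual)·4.0·V
sugar = (3.2 − 0.9)·4.0·20.1

184.9200 g


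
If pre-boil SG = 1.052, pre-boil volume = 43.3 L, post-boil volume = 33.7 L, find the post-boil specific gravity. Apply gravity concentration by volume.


SG_post = 1 + (SG_pre − 1)·V_pre/V_post
pts_pre = (1.052 − 1)·1000 = 52.0000
pts_post = 52.0000·43.3/33.7 = 66.8131
SG_post = 1 + 66.8131/1000

1.0668


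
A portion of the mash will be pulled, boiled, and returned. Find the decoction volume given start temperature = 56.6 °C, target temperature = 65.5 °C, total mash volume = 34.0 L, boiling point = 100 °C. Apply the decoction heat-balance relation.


V_dec = V_total·(T_target − T_start)/(T_boil − T_start)
V_dec = 34.0·(65.5 − 56.6)/(100 − 56.6)

6.9724 L


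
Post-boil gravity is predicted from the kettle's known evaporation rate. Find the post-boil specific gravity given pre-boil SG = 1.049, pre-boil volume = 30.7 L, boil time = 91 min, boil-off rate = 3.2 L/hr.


V_post = V_pre − rate·(t/60);  SG_post = 1 + (SG_pre−1)·V_pre/V_post
V_post = 30.7 − 3.2·(91/60) = 25.8467
SG_post = 1 + (1.049 − 1)·30.7/25.8467

1.0582


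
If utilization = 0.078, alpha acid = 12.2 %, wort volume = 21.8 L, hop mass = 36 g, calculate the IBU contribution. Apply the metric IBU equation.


IBU = (α/100)·mass·U·1000 / V
IBU = (12.2/100)·36·0.078·1000 / 21.8

15.7145 IBU


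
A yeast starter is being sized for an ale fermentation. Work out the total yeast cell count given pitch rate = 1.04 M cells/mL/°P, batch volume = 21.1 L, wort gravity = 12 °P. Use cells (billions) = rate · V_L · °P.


cells = 1.04 · 21.1 · 12

263.3280 billion cells


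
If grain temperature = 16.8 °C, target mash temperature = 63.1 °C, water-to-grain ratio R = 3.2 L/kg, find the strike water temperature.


T_strike = (0.41/R)·(T_mash − T_grain) + T_mash
T_strike = (0.41/3.2)·(63.1 − 16.8) + 63.1

69.0322 °C


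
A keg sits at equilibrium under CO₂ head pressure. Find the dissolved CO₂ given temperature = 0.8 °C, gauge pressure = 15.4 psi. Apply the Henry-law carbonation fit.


vols = (P + 14.695)·(0.01821 + 0.09011·e^(−0.04·T))
vols = (15.4 + 14.695)·(0.01821 + 0.09011·e^(−0.04·0.8))

3.1745 volumes


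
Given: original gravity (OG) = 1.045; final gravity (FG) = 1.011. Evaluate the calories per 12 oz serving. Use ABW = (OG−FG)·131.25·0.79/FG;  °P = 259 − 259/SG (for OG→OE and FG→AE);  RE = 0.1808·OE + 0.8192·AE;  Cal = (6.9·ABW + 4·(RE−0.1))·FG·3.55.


ABW = (1.045 − 1.011)·131.25·0.79/1.011 = 3.4870
OE = 259 − 259/1.045 = 11.1531 °P
AE = 259 − 259/1.011 = 2.8180 °P
RE = 0.1808·11.1531 + 0.8192·2.8180 = 4.3250 °P
Cal = (6.9·3.4870 + 4·(4.3250−0.1))·1.011·3.55

147.0089 kcal


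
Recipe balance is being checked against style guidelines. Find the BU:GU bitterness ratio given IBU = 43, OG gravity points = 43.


BU:GU = IBU / OG_points
BU:GU = 43 / 43

1.0000


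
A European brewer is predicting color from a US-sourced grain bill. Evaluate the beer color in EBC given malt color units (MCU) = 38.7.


SRM = 1.4922·MCU^0.6859;  EBC = SRM·1.97
SRM = 1.4922·38.7^0.6859 = 18.3163
EBC = 18.3163·1.97

36.0831 EBC


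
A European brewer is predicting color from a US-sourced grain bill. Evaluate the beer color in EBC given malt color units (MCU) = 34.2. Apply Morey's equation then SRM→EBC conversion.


SRM = 1.4922·MCU^0.6859;  EBC = SRM·1.97
SRM = 1.4922·34.2^0.6859 = 16.8273
EBC = 16.8273·1.97

33.1499 EBC


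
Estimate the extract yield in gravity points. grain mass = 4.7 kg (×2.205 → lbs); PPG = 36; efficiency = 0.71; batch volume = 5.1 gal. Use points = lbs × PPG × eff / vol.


lbs = 4.7 × 2.205 = 10.3635
points = 10.3635 × 36 × 0.71 / 5.1

51.9394 points


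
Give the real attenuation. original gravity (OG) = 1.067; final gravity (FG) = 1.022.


AA = (OG−FG)/(OG−1)·100;  RA = AA·0.8192
AA = (1.067 − 1.022)/(1.067 − 1)·100 = 67.1642
RA = 67.1642·0.8192

55.0209 %


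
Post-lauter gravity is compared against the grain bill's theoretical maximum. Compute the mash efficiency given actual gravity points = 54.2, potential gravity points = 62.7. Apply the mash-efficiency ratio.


efficiency = actual / potential × 100
efficiency = 54.2 / 62.7 × 100

86.4434 %


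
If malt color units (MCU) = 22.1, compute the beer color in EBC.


SRM = 1.4922·MCU^0.6859;  EBC = SRM·1.97
SRM = 1.4922·22.1^0.6859 = 12.4723
EBC = 12.4723·1.97

24.5704 EBC


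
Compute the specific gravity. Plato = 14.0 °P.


SG = 259/(259 − P)
SG = 259/(259 − 14.0)

1.0571


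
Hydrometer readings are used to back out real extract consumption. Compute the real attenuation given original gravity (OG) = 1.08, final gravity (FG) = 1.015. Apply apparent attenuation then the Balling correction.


AA = (OG−FG)/(OG−1)·100;  RA = AA·0.8192
AA = (1.08 − 1.015)/(1.08 − 1)·100 = 81.2500
RA = 81.2500·0.8192

66.5600 %


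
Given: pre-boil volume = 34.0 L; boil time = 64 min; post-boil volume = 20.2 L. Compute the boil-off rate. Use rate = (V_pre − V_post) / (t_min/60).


rate = (34.0 − 20.2) / (64/60)

12.9375 L/hr


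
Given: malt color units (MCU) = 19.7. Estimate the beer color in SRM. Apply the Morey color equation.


SRM = 1.4922 · MCU^0.6859
SRM = 1.4922 · 19.7^0.6859

11.5266 SRM


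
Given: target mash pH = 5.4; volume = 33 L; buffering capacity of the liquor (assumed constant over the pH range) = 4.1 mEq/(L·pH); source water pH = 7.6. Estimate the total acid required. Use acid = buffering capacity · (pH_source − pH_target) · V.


acid = 4.1 · (7.6 − 5.4) · 33

297.6600 mEq


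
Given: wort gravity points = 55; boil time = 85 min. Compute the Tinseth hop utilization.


U = 1.65·0.000125^(GP/1000) · (1 − e^(−0.04·t))/4.15
bigness = 1.65·0.000125^(55/1000) = 1.0065
boil_factor = (1 − e^(−0.04·85))/4.15 = 0.2329
U = 1.0065 · 0.2329

0.2344


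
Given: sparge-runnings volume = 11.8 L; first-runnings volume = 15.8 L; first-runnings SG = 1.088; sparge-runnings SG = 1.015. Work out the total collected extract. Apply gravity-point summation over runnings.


total = Σ (SG_i − 1)·1000·V_i
first = (1.088 − 1)·1000·15.8 = 1390.4000
sparge = (1.015 − 1)·1000·11.8 = 177.0000
total = 1390.4000 + 177.0000

1567.4000 gravity·L


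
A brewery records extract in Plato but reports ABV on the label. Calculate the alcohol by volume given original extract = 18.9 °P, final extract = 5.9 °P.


SG = 259/(259 − P);  ABV = (OG − FG)·131.25
OG = 259/(259 − 18.9) = 1.0787
FG = 259/(259 − 5.9) = 1.0233
ABV = (1.0787 − 1.0233)·131.25

7.2721 % ABV


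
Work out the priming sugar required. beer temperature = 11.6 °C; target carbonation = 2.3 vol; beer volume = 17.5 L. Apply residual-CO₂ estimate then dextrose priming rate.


residual = 14.695·(0.01821 + 0.09011·e^(−0.04·T));  sugar = (target − residual)·4.0·V
residual = 14.695·(0.01821 + 0.09011·e^(−0.04·11.6)) = 1.1002
sugar = (2.3 − 1.1002)·4.0·17.5

83.9872 g


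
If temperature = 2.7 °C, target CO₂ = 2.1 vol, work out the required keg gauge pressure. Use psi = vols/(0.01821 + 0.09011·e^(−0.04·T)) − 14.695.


psi = 2.1/(0.01821 + 0.09011·e^(−0.04·2.7)) − 14.695

6.4967 psi


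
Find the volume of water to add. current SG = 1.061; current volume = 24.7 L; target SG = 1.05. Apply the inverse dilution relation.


V_water = V·((SG_curr − 1)/(SG_target − 1) − 1)
V_water = 24.7·((1.061 − 1)/(1.05 − 1) − 1)

5.4340 L


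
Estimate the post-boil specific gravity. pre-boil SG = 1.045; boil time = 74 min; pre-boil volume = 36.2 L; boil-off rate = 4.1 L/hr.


V_post = V_pre − rate·(t/60);  SG_post = 1 + (SG_pre−1)·V_pre/V_post
V_post = 36.2 − 4.1·(74/60) = 31.1433
SG_post = 1 + (1.045 − 1)·36.2/31.1433

1.0523


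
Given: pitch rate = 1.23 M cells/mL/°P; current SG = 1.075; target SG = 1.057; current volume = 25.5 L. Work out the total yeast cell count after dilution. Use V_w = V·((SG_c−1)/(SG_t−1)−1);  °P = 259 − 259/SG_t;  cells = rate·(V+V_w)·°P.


V_w = 25.5·((1.075−1)/(1.057−1)−1) = 8.0526
V_final = 25.5 + 8.0526 = 33.5526
°P = 259 − 259/1.057 = 13.9669
cells = 1.23·33.5526·13.9669

576.4098 billion cells


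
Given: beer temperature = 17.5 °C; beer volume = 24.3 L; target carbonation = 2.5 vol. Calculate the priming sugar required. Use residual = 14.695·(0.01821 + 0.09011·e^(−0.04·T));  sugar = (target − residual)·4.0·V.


residual = 14.695·(0.01821 + 0.09011·e^(−0.04·17.5)) = 0.9252
sugar = (2.5 − 0.9252)·4.0·24.3

153.0747 g


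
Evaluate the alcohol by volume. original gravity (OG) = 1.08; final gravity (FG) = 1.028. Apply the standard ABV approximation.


ABV = (OG − FG) · 131.25
ABV = (1.08 − 1.028) · 131.25

6.8250 % ABV


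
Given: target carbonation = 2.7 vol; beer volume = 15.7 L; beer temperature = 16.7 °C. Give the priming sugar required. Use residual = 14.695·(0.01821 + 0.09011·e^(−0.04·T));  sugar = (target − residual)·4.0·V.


residual = 14.695·(0.01821 + 0.09011·e^(−0.04·16.7)) = 0.9465
sugar = (2.7 − 0.9465)·4.0·15.7

110.1173 g


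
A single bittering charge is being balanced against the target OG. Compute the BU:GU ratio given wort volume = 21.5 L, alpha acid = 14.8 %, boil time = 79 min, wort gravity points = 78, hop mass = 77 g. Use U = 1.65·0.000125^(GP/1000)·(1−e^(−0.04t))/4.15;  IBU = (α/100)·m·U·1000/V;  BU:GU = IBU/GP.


U = 1.65·0.000125^(78/1000)·(1−e^(−0.04·79))/4.15 = 0.1889
IBU = (14.8/100)·77·0.1889·1000/21.5 = 100.1109
BU:GU = 100.1109/78

1.2835


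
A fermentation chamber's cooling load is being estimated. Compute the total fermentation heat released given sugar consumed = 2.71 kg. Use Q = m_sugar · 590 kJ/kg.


Q = 2.71 · 590

1598.9000 kJ


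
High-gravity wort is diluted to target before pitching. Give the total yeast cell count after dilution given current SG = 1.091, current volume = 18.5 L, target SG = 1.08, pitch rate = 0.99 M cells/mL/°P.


V_w = V·((SG_c−1)/(SG_t−1)−1);  °P = 259 − 259/SG_t;  cells = rate·(V+V_w)·°P
V_w = 18.5·((1.091−1)/(1.08−1)−1) = 2.5437
V_final = 18.5 + 2.5437 = 21.0437
°P = 259 − 259/1.08 = 19.1852
cells = 0.99·21.0437·19.1852

399.6910 billion cells


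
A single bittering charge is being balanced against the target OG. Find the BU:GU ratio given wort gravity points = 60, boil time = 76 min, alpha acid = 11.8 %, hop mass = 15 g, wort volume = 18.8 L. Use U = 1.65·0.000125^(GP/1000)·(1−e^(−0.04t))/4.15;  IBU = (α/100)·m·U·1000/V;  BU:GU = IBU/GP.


U = 1.65·0.000125^(60/1000)·(1−e^(−0.04·76))/4.15 = 0.2208
IBU = (11.8/100)·15·0.2208·1000/18.8 = 20.7863
BU:GU = 20.7863/60

0.3464


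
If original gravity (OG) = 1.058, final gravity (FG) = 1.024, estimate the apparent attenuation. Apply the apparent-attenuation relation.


AA = (OG − FG)/(OG − 1) · 100
AA = (1.058 − 1.024)/(1.058 − 1) · 100

58.6207 %


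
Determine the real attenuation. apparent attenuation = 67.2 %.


RA = AA · 0.8192
RA = 67.2 · 0.8192

55.0502 %


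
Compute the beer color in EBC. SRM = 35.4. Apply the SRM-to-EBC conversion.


EBC = SRM · 1.97
EBC = 35.4 · 1.97

69.7380 EBC


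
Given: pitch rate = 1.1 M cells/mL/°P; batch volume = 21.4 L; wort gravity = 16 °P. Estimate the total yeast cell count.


cells (billions) = rate · V_L · °P
cells = 1.1 · 21.4 · 16

376.6400 billion cells


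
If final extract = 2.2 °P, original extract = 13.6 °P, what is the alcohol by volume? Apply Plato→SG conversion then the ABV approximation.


SG = 259/(259 − P);  ABV = (OG − FG)·131.25
OG = 259/(259 − 13.6) = 1.0554
FG = 259/(259 − 2.2) = 1.0086
ABV = (1.0554 − 1.0086)·131.25

6.1494 % ABV


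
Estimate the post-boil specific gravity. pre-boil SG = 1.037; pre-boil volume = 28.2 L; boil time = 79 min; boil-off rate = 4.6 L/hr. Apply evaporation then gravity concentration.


V_post = V_pre − rate·(t/60);  SG_post = 1 + (SG_pre−1)·V_pre/V_post
V_post = 28.2 − 4.6·(79/60) = 22.1433
SG_post = 1 + (1.037 − 1)·28.2/22.1433

1.0471


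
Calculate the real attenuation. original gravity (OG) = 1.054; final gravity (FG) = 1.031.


AA = (OG−FG)/(OG−1)·100;  RA = AA·0.8192
AA = (1.054 − 1.031)/(1.054 − 1)·100 = 42.5926
RA = 42.5926·0.8192

34.8919 %


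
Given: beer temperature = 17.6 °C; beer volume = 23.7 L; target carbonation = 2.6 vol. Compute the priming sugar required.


residual = 14.695·(0.01821 + 0.09011·e^(−0.04·T));  sugar = (target − residual)·4.0·V
residual = 14.695·(0.01821 + 0.09011·e^(−0.04·17.6)) = 0.9225
sugar = (2.6 − 0.9225)·4.0·23.7

159.0239 g


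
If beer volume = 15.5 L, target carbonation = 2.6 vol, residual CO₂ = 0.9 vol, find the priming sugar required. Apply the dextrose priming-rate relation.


sugar = (target − residual)·4.0·V
sugar = (2.6 − 0.9)·4.0·15.5

105.4000 g


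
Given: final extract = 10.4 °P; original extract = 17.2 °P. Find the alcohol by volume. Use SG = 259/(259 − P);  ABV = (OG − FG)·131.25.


OG = 259/(259 − 17.2) = 1.0711
FG = 259/(259 − 10.4) = 1.0418
ABV = (1.0711 − 1.0418)·131.25

3.8455 % ABV


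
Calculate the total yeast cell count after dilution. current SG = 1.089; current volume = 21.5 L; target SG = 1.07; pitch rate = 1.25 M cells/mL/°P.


V_w = V·((SG_c−1)/(SG_t−1)−1);  °P = 259 − 259/SG_t;  cells = rate·(V+V_w)·°P
V_w = 21.5·((1.089−1)/(1.07−1)−1) = 5.8357
V_final = 21.5 + 5.8357 = 27.3357
°P = 259 − 259/1.07 = 16.9439
cells = 1.25·27.3357·16.9439

578.9679 billion cells


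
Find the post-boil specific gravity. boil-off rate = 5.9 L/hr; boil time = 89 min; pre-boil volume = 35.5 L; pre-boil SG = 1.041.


V_post = V_pre − rate·(t/60);  SG_post = 1 + (SG_pre−1)·V_pre/V_post
V_post = 35.5 − 5.9·(89/60) = 26.7483
SG_post = 1 + (1.041 − 1)·35.5/26.7483

1.0544


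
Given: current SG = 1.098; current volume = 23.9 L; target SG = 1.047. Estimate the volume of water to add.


V_water = V·((SG_curr − 1)/(SG_target − 1) − 1)
V_water = 23.9·((1.098 − 1)/(1.047 − 1) − 1)

25.9340 L


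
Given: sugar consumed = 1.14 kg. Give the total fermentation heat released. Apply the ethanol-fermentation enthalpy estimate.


Q = m_sugar · 590 kJ/kg
Q = 1.14 · 590

672.6000 kJ


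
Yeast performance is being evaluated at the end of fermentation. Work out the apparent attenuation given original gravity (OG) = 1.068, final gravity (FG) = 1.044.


AA = (OG − FG)/(OG − 1) · 100
AA = (1.068 − 1.044)/(1.068 − 1) · 100

35.2941 %


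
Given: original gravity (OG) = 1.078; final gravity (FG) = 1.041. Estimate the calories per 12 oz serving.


ABW = (OG−FG)·131.25·0.79/FG;  °P = 259 − 259/SG (for OG→OE and FG→AE);  RE = 0.1808·OE + 0.8192·AE;  Cal = (6.9·ABW + 4·(RE−0.1))·FG·3.55
ABW = (1.078 − 1.041)·131.25·0.79/1.041 = 3.6853
OE = 259 − 259/1.078 = 18.7403 °P
AE = 259 − 259/1.041 = 10.2008 °P
RE = 0.1808·18.7403 + 0.8192·10.2008 = 11.7447 °P
Cal = (6.9·3.6853 + 4·(11.7447−0.1))·1.041·3.55

266.1079 kcal


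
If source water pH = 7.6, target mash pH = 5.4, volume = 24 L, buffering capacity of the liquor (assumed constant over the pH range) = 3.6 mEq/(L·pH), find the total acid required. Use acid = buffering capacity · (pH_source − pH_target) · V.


acid = 3.6 · (7.6 − 5.4) · 24

190.0800 mEq


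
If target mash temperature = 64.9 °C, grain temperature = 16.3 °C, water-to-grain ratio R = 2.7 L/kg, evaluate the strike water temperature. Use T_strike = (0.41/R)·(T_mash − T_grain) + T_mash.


T_strike = (0.41/2.7)·(64.9 − 16.3) + 64.9

72.2800 °C
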